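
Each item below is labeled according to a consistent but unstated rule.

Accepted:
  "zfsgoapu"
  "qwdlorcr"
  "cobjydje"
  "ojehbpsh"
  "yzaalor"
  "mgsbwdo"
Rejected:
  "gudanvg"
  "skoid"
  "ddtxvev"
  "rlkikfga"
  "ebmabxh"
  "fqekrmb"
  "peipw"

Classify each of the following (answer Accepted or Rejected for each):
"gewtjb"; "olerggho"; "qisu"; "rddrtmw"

'Accepted' ⟺ length ≥ 7 AND contains 'o'.
"gewtjb": length 6, no 'o' — fails the rule, so Rejected.
"olerggho": length 8, has 'o' — has this property, so Accepted.
"qisu": length 4, no 'o' — fails the rule, so Rejected.
"rddrtmw": length 7, no 'o' — fails the rule, so Rejected.

Rejected, Accepted, Rejected, Rejected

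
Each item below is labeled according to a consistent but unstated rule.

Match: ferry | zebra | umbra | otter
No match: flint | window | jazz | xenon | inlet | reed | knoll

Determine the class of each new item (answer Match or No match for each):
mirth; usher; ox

Match, Match, No match

All 'Match' examples share one property — odd length AND contains 'r' — and every 'No match' example lacks it.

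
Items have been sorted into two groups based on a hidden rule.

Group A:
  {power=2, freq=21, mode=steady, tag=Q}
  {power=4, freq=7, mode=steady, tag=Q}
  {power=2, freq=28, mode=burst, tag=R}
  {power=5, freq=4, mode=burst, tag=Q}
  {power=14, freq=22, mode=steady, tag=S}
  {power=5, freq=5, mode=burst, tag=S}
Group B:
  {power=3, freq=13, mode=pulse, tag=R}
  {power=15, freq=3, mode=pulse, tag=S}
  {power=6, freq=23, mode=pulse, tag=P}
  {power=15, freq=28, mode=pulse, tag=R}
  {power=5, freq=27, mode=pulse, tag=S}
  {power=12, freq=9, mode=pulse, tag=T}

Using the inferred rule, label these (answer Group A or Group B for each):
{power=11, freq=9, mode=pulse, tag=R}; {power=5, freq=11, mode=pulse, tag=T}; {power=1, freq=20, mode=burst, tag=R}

Group B, Group B, Group A

One predicate separates the groups cleanly: mode is not pulse.
{power=11, freq=9, mode=pulse, tag=R} — mode is pulse, hence Group B. {power=5, freq=11, mode=pulse, tag=T} — mode is pulse, hence Group B. {power=1, freq=20, mode=burst, tag=R} — mode is burst, hence Group A.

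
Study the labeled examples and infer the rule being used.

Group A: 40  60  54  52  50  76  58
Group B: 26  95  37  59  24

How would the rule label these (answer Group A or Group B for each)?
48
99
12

Group A, Group B, Group B

A rule that fits every label: even AND at least 37 — true of each 'Group A' example, false of each 'Group B' one.
48: 48 is even, 48 ≥ 37 — meets the rule, so Group A.
99: 99 is odd, 99 ≥ 37 — does not satisfy this, so Group B.
12: 12 is even, 12 < 37 — does not satisfy this, so Group B.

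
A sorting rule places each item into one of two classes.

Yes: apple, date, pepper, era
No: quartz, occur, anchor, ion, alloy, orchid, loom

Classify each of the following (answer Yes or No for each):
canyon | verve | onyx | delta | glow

A rule that fits every label: contains 'e' — true of each 'Yes' example, false of each 'No' one.
No: canyon, since no 'e'. Yes: verve, since has 'e'. No: onyx, since no 'e'. Yes: delta, since has 'e'. No: glow, since no 'e'.

No, Yes, No, Yes, No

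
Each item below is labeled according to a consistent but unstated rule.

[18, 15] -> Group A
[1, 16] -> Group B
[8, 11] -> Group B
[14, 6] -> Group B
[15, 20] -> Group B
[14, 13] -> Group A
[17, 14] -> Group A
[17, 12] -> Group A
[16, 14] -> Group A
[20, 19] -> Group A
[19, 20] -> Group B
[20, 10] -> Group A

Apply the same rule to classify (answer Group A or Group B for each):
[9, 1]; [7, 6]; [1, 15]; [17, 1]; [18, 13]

Group B, Group B, Group B, Group B, Group A

Every 'Group A' example satisfies: first > second AND sum ≥ 27. None of the 'Group B' examples do.
[9, 1]: Group B (9 > 1, 9+1 = 10). [7, 6]: Group B (7 > 6, 7+6 = 13). [1, 15]: Group B (1 < 15, 1+15 = 16). [17, 1]: Group B (17 > 1, 17+1 = 18). [18, 13]: Group A (18 > 13, 18+13 = 31).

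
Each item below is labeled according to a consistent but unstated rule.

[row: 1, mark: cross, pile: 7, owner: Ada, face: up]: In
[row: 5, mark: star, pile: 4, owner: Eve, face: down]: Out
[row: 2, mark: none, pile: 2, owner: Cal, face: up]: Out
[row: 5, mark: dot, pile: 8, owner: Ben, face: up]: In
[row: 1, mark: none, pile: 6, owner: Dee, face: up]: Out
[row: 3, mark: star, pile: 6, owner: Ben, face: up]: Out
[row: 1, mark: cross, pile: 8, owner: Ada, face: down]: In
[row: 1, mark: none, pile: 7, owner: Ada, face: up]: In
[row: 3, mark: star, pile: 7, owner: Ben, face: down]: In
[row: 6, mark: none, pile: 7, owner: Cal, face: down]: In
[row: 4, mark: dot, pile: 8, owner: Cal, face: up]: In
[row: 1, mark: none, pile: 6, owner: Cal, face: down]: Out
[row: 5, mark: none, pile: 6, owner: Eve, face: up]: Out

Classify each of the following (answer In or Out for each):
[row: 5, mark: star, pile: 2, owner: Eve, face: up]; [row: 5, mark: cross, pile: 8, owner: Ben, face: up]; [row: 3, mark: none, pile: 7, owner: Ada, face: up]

Out, In, In

The simplest hypothesis consistent with all the labels is: pile ≥ 7.
[row: 5, mark: star, pile: 2, owner: Eve, face: up] → pile = 2 → Out.
[row: 5, mark: cross, pile: 8, owner: Ben, face: up] → pile = 8 → In.
[row: 3, mark: none, pile: 7, owner: Ada, face: up] → pile = 7 → In.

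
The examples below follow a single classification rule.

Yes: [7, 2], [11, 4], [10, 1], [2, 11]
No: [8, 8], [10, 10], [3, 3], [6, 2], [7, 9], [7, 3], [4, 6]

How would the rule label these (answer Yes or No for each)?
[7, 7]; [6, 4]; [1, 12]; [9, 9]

No, No, Yes, No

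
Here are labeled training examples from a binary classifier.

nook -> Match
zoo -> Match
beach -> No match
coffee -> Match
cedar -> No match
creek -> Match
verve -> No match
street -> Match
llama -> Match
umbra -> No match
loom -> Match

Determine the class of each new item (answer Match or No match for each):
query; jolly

No match, Match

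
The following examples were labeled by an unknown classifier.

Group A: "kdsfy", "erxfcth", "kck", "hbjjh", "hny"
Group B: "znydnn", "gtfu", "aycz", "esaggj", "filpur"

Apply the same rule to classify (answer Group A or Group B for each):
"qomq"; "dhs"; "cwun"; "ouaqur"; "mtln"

Group B, Group A, Group B, Group B, Group B

Every 'Group A' example satisfies: odd length. None of the 'Group B' examples do.
Group B: "qomq", since length 4.
Group A: "dhs", since length 3.
Group B: "cwun", since length 4.
Group B: "ouaqur", since length 6.
Group B: "mtln", since length 4.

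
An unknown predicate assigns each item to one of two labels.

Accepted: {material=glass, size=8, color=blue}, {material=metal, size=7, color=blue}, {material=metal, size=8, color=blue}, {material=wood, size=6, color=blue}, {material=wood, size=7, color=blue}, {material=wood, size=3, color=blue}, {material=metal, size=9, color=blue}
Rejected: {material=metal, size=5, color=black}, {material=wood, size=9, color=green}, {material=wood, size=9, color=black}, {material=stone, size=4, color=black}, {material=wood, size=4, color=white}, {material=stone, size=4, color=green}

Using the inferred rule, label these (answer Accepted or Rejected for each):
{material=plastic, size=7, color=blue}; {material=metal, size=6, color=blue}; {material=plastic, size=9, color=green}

Accepted, Accepted, Rejected

The pattern is that an item is 'Accepted' exactly when: color is blue.
{material=plastic, size=7, color=blue}: color is blue, satisfies this → Accepted.
{material=metal, size=6, color=blue}: color is blue, satisfies this → Accepted.
{material=plastic, size=9, color=green}: color is green, fails the rule → Rejected.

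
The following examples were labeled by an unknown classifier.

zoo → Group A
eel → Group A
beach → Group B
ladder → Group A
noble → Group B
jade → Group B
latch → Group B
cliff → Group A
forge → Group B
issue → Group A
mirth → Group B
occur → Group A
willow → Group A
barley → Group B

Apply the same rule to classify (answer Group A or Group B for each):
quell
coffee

A rule that fits every label: has a double letter — true of each 'Group A' example, false of each 'Group B' one.
quell → 'll' doubled → Group A.
coffee → 'ff' doubled → Group A.

Group A, Group A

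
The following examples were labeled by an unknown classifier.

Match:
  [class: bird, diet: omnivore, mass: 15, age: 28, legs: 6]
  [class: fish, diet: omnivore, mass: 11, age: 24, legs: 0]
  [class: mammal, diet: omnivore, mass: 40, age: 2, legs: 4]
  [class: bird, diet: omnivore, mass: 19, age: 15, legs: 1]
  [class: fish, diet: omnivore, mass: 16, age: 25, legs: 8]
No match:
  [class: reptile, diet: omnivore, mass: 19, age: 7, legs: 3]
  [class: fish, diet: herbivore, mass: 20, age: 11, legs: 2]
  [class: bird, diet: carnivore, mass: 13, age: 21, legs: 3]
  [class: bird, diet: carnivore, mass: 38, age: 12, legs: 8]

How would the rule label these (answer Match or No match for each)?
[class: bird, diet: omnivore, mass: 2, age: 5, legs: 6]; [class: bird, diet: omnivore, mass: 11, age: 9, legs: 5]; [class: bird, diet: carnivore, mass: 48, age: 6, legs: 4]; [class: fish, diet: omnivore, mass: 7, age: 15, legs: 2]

Match, Match, No match, Match

All 'Match' examples share one property — diet is omnivore AND age ≠ 7 — and every 'No match' example lacks it.
[class: bird, diet: omnivore, mass: 2, age: 5, legs: 6]: Match (diet is omnivore, age = 5).
[class: bird, diet: omnivore, mass: 11, age: 9, legs: 5]: Match (diet is omnivore, age = 9).
[class: bird, diet: carnivore, mass: 48, age: 6, legs: 4]: No match (diet is carnivore, age = 6).
[class: fish, diet: omnivore, mass: 7, age: 15, legs: 2]: Match (diet is omnivore, age = 15).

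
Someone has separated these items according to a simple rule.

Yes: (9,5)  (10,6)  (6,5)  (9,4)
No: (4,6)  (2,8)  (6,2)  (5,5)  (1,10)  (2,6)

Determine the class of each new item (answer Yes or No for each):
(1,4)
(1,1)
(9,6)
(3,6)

No, No, Yes, No

The pattern is that an item is 'Yes' exactly when: first > second AND sum ≥ 10.
No: (1,4), since 1 < 4, 1+4 = 5. No: (1,1), since 1 = 1, 1+1 = 2. Yes: (9,6), since 9 > 6, 9+6 = 15. No: (3,6), since 3 < 6, 3+6 = 9.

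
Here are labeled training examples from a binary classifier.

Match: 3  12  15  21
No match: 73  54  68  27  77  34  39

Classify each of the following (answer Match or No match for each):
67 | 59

The distinguishing property — at most 21 — holds for all the 'Match' cases and none of the 'No match' cases.
67 → 67 > 21 → No match. 59 → 59 > 21 → No match.

No match, No match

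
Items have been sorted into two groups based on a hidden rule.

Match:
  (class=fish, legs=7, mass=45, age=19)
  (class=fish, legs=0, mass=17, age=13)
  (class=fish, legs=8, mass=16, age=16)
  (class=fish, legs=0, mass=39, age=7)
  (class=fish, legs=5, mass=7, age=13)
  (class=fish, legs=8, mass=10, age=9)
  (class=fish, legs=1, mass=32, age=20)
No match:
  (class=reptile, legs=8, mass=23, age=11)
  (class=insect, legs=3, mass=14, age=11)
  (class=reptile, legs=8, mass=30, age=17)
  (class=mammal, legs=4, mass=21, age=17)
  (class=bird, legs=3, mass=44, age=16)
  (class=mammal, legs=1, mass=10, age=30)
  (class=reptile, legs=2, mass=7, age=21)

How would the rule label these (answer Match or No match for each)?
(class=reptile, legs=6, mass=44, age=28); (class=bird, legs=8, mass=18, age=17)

No match, No match

Checking candidate rules against both groups, what survives is: class is fish.
(class=reptile, legs=6, mass=44, age=28): class is reptile, doesn't qualify → No match. (class=bird, legs=8, mass=18, age=17): class is bird, doesn't qualify → No match.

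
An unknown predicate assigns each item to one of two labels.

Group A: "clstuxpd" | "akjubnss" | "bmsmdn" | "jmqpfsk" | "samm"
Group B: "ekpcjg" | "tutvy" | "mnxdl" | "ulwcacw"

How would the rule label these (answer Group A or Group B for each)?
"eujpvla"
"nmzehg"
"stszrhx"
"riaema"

Looking at the examples, the only property every 'Group A' case has and every 'Group B' case lacks is: contains 's'.
"eujpvla": no 's', does not pass → Group B. "nmzehg": no 's', does not pass → Group B. "stszrhx": has 's', checks out → Group A. "riaema": no 's', does not pass → Group B.

Group B, Group B, Group A, Group B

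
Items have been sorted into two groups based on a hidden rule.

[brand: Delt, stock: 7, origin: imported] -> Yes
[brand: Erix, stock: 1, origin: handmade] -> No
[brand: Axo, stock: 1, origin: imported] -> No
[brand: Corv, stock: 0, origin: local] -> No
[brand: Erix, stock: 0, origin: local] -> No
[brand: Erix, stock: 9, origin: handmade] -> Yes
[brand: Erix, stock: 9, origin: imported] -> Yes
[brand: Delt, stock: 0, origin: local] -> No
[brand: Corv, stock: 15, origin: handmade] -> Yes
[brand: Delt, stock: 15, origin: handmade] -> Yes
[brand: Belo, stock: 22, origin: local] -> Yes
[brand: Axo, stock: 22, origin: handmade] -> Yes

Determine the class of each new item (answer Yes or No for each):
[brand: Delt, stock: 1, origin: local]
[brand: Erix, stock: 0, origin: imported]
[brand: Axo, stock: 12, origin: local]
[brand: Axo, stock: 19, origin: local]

The rule appears to be: stock ≥ 7.
No: [brand: Delt, stock: 1, origin: local], since stock = 1. No: [brand: Erix, stock: 0, origin: imported], since stock = 0. Yes: [brand: Axo, stock: 12, origin: local], since stock = 12. Yes: [brand: Axo, stock: 19, origin: local], since stock = 19.

No, No, Yes, Yes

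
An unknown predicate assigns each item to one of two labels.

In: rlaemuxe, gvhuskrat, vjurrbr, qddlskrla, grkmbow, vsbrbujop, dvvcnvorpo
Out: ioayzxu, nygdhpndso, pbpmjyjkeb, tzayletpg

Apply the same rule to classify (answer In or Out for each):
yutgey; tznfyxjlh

The common property of the 'In' items is: contains 'r'. No 'Out' item has it.
yutgey: Out (no 'r').
tznfyxjlh: Out (no 'r').

Out, Out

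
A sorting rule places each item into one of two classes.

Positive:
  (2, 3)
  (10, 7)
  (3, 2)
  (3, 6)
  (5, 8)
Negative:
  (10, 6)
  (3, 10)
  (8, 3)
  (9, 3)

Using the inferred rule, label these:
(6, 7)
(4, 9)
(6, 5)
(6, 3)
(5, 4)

'Positive' ⟺ |first − second| ≤ 3.
(6, 7): Positive (|6−7| = 1). (4, 9): Negative (|4−9| = 5). (6, 5): Positive (|6−5| = 1). (6, 3): Positive (|6−3| = 3). (5, 4): Positive (|5−4| = 1).

Positive, Negative, Positive, Positive, Positive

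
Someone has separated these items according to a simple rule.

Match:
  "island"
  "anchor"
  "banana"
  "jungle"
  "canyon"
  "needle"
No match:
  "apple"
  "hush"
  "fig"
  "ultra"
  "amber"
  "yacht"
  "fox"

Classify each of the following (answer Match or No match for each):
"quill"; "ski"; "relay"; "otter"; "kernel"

No match, No match, No match, No match, Match

All 'Match' examples share one property — contains 'n' — and every 'No match' example lacks it.
"quill": no 'n', doesn't qualify → No match. "ski": no 'n', doesn't qualify → No match. "relay": no 'n', doesn't qualify → No match. "otter": no 'n', doesn't qualify → No match. "kernel": has 'n', fits → Match.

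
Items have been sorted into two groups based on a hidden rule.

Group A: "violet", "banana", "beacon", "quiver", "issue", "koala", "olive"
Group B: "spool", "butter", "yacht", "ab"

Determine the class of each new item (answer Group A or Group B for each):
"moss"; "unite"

Every 'Group A' example satisfies: has ≥ 3 vowels. None of the 'Group B' examples do.

Group B, Group A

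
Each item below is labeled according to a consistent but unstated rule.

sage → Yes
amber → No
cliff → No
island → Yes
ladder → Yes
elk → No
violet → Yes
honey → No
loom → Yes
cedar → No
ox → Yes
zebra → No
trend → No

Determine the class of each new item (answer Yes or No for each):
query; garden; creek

No, Yes, No

The common property of the 'Yes' items is: even length. No 'No' item has it.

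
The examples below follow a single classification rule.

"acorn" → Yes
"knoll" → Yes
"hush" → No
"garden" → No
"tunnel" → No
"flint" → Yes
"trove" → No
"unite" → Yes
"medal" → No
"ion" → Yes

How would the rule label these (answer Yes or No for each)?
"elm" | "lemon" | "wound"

No, Yes, Yes

The classifier is using: odd length AND contains 'n'.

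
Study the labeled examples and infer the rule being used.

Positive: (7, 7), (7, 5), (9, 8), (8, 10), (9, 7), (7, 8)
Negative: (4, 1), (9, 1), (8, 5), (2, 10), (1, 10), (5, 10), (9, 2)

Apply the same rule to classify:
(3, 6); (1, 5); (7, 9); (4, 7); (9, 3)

All 'Positive' examples share one property — |first − second| ≤ 2 — and every 'Negative' example lacks it.
(3, 6): |3−6| = 3 — fails the rule, so Negative.
(1, 5): |1−5| = 4 — fails the rule, so Negative.
(7, 9): |7−9| = 2 — checks out, so Positive.
(4, 7): |4−7| = 3 — fails the rule, so Negative.
(9, 3): |9−3| = 6 — fails the rule, so Negative.

Negative, Negative, Positive, Negative, Negative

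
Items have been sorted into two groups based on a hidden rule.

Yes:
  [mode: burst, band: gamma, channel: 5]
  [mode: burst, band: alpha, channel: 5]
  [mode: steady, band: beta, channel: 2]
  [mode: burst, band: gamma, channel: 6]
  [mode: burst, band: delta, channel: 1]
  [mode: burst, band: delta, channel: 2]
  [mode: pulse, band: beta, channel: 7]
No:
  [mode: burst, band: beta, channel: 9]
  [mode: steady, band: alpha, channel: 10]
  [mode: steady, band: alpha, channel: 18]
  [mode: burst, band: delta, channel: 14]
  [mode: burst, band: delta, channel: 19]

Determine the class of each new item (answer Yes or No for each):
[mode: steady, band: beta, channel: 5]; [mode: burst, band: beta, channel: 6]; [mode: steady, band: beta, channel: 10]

Yes, Yes, No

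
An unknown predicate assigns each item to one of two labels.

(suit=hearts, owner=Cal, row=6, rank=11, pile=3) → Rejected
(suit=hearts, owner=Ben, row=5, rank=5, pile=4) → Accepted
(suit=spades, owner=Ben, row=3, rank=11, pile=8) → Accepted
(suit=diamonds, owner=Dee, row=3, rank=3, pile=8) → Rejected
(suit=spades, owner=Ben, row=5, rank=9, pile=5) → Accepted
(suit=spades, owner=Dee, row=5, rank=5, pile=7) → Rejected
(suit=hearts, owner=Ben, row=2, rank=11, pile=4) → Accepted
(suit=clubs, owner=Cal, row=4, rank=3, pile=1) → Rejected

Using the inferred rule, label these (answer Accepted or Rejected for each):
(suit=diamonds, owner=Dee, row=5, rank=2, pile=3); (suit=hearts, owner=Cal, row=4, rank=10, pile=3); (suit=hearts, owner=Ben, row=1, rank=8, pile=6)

Rule: owner is Ben. This holds for each 'Accepted' example and fails for each 'Rejected' one.
Rejected: (suit=diamonds, owner=Dee, row=5, rank=2, pile=3), since owner is Dee.
Rejected: (suit=hearts, owner=Cal, row=4, rank=10, pile=3), since owner is Cal.
Accepted: (suit=hearts, owner=Ben, row=1, rank=8, pile=6), since owner is Ben.

Rejected, Rejected, Accepted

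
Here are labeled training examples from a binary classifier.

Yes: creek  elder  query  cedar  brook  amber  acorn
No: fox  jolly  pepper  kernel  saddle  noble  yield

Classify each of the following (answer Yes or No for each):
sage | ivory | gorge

All 'Yes' examples share one property — odd length AND contains 'r' — and every 'No' example lacks it.
sage — length 4, no 'r', hence No.
ivory — length 5, has 'r', hence Yes.
gorge — length 5, has 'r', hence Yes.

No, Yes, Yes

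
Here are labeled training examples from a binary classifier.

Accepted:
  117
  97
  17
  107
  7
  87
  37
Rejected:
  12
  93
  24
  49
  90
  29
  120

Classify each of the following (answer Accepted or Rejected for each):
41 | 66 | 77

Rejected, Rejected, Accepted

All 'Accepted' examples share one property — ends in digit 7 — and every 'Rejected' example lacks it.
41: Rejected (last digit 1). 66: Rejected (last digit 6). 77: Accepted (last digit 7).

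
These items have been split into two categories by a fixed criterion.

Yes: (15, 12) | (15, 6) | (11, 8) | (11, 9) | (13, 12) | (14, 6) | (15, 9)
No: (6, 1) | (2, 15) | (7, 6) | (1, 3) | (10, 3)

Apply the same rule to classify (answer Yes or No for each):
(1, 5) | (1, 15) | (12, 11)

Every 'Yes' example satisfies: sum ≥ 19. None of the 'No' examples do.
(1, 5): 1+5 = 6, does not satisfy this → No. (1, 15): 1+15 = 16, does not satisfy this → No. (12, 11): 12+11 = 23, meets the rule → Yes.

No, No, Yes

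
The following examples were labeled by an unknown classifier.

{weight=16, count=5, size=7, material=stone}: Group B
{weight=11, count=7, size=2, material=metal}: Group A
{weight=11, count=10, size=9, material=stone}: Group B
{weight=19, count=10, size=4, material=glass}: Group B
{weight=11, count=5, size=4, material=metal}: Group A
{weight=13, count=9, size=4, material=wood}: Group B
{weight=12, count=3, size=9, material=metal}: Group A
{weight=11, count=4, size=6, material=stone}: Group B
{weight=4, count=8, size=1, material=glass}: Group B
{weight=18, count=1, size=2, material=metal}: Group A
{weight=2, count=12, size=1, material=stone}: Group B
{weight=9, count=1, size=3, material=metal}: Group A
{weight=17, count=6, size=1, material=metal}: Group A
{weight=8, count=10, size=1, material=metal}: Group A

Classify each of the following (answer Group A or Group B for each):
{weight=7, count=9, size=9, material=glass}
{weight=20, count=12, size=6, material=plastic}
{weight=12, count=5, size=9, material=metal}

One predicate separates the groups cleanly: material is metal.
{weight=7, count=9, size=9, material=glass}: Group B (material is glass).
{weight=20, count=12, size=6, material=plastic}: Group B (material is plastic).
{weight=12, count=5, size=9, material=metal}: Group A (material is metal).

Group B, Group B, Group A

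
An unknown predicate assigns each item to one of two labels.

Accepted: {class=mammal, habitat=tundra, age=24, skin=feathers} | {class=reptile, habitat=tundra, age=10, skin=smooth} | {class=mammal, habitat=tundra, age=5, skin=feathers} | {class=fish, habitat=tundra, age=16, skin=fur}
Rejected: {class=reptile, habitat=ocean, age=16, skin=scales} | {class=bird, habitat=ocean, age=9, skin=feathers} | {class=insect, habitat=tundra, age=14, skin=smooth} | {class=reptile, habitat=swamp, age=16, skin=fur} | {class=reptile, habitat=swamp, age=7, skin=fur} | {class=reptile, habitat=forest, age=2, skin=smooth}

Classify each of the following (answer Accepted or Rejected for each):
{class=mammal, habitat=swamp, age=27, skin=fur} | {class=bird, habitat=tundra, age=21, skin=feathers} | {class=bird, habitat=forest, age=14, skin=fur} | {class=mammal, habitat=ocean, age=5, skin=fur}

Rejected, Accepted, Rejected, Rejected

A rule that fits every label: habitat is tundra AND age ≠ 14 — true of each 'Accepted' example, false of each 'Rejected' one.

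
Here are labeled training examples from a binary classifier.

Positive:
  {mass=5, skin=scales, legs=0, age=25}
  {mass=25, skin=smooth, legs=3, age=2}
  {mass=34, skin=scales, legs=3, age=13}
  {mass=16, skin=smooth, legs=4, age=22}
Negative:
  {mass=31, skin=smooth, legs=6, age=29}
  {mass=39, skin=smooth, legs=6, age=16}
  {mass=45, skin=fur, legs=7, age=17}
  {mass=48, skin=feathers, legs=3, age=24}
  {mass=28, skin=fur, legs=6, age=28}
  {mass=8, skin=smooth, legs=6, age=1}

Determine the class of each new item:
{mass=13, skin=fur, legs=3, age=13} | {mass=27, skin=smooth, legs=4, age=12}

The rule appears to be: mass ≤ 34 AND legs ≤ 4.
{mass=13, skin=fur, legs=3, age=13}: mass = 13, legs = 3 — passes, so Positive.
{mass=27, skin=smooth, legs=4, age=12}: mass = 27, legs = 4 — passes, so Positive.

Positive, Positive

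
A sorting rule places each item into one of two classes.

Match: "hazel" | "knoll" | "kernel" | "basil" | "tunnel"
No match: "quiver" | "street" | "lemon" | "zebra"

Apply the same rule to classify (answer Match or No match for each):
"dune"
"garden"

No match, No match

The simplest hypothesis consistent with all the labels is: ends with 'l'.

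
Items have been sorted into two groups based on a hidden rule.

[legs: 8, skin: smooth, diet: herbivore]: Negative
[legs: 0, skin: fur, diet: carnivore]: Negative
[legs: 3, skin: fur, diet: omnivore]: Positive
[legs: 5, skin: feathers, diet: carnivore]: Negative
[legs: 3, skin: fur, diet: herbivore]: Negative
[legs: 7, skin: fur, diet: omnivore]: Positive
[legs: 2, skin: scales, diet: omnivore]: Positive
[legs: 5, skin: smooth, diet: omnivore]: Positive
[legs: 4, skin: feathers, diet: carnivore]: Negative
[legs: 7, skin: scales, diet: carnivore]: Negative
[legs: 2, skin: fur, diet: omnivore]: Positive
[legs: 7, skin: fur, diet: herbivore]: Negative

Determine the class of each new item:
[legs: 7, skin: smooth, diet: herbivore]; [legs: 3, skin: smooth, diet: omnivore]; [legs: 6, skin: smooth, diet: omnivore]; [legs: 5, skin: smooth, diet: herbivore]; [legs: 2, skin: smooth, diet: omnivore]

Negative, Positive, Positive, Negative, Positive

Comparing the two groups points to one rule — diet is omnivore.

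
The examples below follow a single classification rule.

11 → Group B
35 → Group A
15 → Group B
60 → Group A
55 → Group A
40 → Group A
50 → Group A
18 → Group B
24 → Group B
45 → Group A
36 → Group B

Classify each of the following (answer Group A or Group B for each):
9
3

The simplest hypothesis consistent with all the labels is: multiple of 5 AND at least 18.

Group B, Group B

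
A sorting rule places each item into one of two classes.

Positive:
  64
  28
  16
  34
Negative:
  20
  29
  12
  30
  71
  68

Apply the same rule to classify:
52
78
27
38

The distinguishing property — ≡ 1 (mod 3) — holds for all the 'Positive' cases and none of the 'Negative' cases.
52: 52 mod 3 = 1 — checks out, so Positive. 78: 78 mod 3 = 0 — does not fit, so Negative. 27: 27 mod 3 = 0 — does not fit, so Negative. 38: 38 mod 3 = 2 — does not fit, so Negative.

Positive, Negative, Negative, Negative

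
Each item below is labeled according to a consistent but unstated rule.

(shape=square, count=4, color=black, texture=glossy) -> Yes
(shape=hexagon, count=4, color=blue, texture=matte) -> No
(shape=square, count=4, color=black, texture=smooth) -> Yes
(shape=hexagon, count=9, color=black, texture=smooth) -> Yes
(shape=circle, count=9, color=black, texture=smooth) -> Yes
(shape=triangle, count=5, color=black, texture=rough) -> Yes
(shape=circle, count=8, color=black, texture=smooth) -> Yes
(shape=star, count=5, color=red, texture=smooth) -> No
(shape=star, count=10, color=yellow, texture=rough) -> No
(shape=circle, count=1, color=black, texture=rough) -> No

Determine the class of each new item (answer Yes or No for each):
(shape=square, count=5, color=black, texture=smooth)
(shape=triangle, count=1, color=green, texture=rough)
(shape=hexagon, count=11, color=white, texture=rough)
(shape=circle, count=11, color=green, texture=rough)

Yes, No, No, No

The classifier is using: color is black AND count ≥ 4.
(shape=square, count=5, color=black, texture=smooth) — color is black, count = 5, hence Yes.
(shape=triangle, count=1, color=green, texture=rough) — color is green, count = 1, hence No.
(shape=hexagon, count=11, color=white, texture=rough) — color is white, count = 11, hence No.
(shape=circle, count=11, color=green, texture=rough) — color is green, count = 11, hence No.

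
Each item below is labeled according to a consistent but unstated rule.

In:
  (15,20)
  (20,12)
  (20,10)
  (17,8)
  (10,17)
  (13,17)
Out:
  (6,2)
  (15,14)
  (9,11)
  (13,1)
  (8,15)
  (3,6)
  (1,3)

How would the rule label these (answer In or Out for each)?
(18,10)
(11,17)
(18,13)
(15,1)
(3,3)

In, In, In, Out, Out

Rule: max ≥ 17. This holds for each 'In' example and fails for each 'Out' one.
In: (18,10), since max 18.
In: (11,17), since max 17.
In: (18,13), since max 18.
Out: (15,1), since max 15.
Out: (3,3), since max 3.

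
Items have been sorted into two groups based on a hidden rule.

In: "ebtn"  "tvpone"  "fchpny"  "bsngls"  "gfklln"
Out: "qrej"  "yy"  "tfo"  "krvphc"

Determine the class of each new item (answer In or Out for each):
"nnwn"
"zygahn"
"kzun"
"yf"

All 'In' examples share one property — contains 'n' — and every 'Out' example lacks it.
"nnwn" — has 'n', hence In. "zygahn" — has 'n', hence In. "kzun" — has 'n', hence In. "yf" — no 'n', hence Out.

In, In, In, Out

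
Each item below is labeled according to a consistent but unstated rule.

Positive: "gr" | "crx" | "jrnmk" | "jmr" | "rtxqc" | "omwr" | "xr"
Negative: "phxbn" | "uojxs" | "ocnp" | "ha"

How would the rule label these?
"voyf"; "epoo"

Negative, Negative

Looking at the examples, the only property every 'Positive' case has and every 'Negative' case lacks is: contains 'r'.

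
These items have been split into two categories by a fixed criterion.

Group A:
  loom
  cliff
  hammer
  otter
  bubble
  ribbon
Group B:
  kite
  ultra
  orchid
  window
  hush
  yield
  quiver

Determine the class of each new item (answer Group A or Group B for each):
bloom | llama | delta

Looking at the examples, the only property every 'Group A' case has and every 'Group B' case lacks is: has a double letter.
bloom: 'oo' doubled — qualifies, so Group A.
llama: 'll' doubled — qualifies, so Group A.
delta: no doubled letter — fails this test, so Group B.

Group A, Group A, Group B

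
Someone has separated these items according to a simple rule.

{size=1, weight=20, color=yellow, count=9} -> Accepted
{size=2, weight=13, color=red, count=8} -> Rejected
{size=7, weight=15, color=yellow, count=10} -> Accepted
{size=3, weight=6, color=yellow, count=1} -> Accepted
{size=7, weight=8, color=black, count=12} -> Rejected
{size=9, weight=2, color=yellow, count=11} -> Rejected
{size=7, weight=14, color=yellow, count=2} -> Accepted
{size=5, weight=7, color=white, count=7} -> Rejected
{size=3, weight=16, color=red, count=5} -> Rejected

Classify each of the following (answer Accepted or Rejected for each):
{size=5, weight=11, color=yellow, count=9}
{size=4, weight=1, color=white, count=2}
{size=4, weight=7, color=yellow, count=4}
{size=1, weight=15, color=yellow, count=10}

Accepted, Rejected, Accepted, Accepted

All 'Accepted' examples share one property — color is yellow AND size ≤ 7 — and every 'Rejected' example lacks it.
{size=5, weight=11, color=yellow, count=9} → color is yellow, size = 5 → Accepted. {size=4, weight=1, color=white, count=2} → color is white, size = 4 → Rejected. {size=4, weight=7, color=yellow, count=4} → color is yellow, size = 4 → Accepted. {size=1, weight=15, color=yellow, count=10} → color is yellow, size = 1 → Accepted.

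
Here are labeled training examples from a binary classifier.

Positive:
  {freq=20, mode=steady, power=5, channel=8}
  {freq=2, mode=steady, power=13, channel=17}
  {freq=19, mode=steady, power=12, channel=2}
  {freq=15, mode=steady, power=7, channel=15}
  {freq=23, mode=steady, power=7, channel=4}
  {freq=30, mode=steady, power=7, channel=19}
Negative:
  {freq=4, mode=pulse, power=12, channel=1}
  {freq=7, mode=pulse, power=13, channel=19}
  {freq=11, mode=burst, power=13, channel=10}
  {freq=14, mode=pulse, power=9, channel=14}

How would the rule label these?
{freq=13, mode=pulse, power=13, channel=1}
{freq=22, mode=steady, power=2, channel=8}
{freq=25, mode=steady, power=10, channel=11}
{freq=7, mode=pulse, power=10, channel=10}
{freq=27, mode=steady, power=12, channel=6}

Negative, Positive, Positive, Negative, Positive

The rule appears to be: mode is steady.
{freq=13, mode=pulse, power=13, channel=1}: Negative (mode is pulse). {freq=22, mode=steady, power=2, channel=8}: Positive (mode is steady). {freq=25, mode=steady, power=10, channel=11}: Positive (mode is steady). {freq=7, mode=pulse, power=10, channel=10}: Negative (mode is pulse). {freq=27, mode=steady, power=12, channel=6}: Positive (mode is steady).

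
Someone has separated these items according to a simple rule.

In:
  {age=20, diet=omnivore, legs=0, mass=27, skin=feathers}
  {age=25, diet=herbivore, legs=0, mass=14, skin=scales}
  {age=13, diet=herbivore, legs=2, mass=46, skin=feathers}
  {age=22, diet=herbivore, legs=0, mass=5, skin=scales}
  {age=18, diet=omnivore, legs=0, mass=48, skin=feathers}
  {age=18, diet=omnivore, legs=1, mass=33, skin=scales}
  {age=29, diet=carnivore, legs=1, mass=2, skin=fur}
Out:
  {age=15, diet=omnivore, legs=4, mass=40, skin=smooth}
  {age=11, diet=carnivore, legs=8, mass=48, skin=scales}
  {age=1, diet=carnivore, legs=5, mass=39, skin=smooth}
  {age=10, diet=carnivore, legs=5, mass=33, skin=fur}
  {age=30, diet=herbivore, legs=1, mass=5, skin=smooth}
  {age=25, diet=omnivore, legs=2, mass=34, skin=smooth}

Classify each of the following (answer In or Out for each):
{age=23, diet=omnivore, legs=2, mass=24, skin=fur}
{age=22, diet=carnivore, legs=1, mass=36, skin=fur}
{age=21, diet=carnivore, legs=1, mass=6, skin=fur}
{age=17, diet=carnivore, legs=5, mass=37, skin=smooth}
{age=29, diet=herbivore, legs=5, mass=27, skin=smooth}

In, In, In, Out, Out

A rule that fits every label: skin is not smooth AND age ≥ 13 — true of each 'In' example, false of each 'Out' one.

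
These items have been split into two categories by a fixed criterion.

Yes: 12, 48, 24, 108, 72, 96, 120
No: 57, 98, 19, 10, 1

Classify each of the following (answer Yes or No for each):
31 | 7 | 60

The simplest hypothesis consistent with all the labels is: multiple of 4.
No: 31, since 31 = 4·7 + 3. No: 7, since 7 = 4·1 + 3. Yes: 60, since 60 = 4·15.

No, No, Yes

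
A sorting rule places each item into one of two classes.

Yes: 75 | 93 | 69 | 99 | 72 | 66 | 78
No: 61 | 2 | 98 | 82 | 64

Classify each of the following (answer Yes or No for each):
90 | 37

'Yes' ⟺ multiple of 3.
90 — 90 = 3·30, hence Yes. 37 — 37 = 3·12 + 1, hence No.

Yes, No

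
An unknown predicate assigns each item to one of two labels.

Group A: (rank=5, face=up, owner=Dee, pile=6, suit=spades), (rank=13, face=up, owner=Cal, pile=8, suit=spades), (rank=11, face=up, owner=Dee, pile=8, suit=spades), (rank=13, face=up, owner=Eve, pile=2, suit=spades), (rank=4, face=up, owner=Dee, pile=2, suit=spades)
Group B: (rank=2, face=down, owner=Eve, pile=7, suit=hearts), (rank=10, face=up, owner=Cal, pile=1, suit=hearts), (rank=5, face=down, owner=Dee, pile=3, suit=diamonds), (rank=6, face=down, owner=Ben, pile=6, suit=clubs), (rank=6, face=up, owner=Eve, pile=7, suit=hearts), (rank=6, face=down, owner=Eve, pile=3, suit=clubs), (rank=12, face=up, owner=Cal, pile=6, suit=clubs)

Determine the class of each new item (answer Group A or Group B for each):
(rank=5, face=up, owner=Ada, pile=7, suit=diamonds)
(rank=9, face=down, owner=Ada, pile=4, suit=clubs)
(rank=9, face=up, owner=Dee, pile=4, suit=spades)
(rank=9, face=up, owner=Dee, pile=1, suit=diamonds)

Group B, Group B, Group A, Group B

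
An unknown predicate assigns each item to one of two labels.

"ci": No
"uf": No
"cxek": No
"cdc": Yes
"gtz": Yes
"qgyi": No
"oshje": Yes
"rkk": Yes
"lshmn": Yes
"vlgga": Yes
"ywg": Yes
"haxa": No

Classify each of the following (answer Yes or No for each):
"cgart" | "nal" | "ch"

Looking at the examples, the only property every 'Yes' case has and every 'No' case lacks is: odd length.
"cgart": Yes (length 5).
"nal": Yes (length 3).
"ch": No (length 2).

Yes, Yes, No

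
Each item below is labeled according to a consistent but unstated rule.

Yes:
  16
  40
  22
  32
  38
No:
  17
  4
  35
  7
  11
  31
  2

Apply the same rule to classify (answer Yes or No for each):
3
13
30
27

No, No, Yes, No

The rule appears to be: even AND at least 7.
3: 3 is odd, 3 < 7, doesn't qualify → No. 13: 13 is odd, 13 ≥ 7, doesn't qualify → No. 30: 30 is even, 30 ≥ 7, satisfies this → Yes. 27: 27 is odd, 27 ≥ 7, doesn't qualify → No.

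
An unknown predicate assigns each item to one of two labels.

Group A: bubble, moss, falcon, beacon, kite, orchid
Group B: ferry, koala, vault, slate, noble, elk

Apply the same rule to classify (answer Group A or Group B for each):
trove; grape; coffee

Group B, Group B, Group A

'Group A' ⟺ even length.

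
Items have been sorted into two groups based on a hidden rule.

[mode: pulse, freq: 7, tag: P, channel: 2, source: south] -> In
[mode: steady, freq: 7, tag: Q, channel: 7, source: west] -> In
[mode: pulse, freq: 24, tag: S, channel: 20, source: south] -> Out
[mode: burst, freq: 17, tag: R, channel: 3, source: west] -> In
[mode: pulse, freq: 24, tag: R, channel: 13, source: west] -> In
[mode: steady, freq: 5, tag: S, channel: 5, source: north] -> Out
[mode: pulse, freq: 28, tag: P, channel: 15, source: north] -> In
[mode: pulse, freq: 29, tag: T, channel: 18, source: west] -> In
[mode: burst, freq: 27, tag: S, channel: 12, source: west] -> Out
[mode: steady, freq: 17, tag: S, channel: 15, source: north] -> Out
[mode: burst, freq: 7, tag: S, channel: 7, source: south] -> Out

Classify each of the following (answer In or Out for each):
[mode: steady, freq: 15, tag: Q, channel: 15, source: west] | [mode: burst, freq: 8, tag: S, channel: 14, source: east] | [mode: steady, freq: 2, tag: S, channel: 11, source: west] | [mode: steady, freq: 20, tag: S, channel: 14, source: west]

In, Out, Out, Out

A rule that fits every label: tag is not S — true of each 'In' example, false of each 'Out' one.
[mode: steady, freq: 15, tag: Q, channel: 15, source: west]: tag is Q — matches, so In. [mode: burst, freq: 8, tag: S, channel: 14, source: east]: tag is S — fails the rule, so Out. [mode: steady, freq: 2, tag: S, channel: 11, source: west]: tag is S — fails the rule, so Out. [mode: steady, freq: 20, tag: S, channel: 14, source: west]: tag is S — fails the rule, so Out.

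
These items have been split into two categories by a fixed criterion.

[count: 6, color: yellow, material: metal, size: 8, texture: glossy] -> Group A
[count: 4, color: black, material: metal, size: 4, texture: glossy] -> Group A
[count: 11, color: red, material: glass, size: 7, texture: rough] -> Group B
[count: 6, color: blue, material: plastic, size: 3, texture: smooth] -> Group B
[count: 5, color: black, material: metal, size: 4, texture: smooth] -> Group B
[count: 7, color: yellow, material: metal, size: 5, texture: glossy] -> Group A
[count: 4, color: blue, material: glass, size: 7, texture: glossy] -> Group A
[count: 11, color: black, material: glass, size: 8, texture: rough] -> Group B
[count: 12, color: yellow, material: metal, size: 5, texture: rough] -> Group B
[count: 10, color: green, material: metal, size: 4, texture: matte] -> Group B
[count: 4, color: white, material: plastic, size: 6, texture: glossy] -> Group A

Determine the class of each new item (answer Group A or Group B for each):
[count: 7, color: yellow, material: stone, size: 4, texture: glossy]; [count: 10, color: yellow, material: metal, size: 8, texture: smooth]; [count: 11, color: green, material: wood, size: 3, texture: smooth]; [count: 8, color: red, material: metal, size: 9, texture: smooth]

Group A, Group B, Group B, Group B

The simplest hypothesis consistent with all the labels is: texture is glossy.
[count: 7, color: yellow, material: stone, size: 4, texture: glossy]: texture is glossy, qualifies → Group A.
[count: 10, color: yellow, material: metal, size: 8, texture: smooth]: texture is smooth, fails the rule → Group B.
[count: 11, color: green, material: wood, size: 3, texture: smooth]: texture is smooth, fails the rule → Group B.
[count: 8, color: red, material: metal, size: 9, texture: smooth]: texture is smooth, fails the rule → Group B.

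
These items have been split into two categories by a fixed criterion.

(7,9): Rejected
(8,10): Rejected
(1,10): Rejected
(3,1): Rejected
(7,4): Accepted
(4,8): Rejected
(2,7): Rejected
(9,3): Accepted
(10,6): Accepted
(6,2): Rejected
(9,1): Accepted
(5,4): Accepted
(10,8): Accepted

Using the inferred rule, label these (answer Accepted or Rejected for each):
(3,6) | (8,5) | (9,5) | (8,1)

The simplest hypothesis consistent with all the labels is: first > second AND sum ≥ 9.
(3,6): 3 < 6, 3+6 = 9 — doesn't qualify, so Rejected.
(8,5): 8 > 5, 8+5 = 13 — checks out, so Accepted.
(9,5): 9 > 5, 9+5 = 14 — checks out, so Accepted.
(8,1): 8 > 1, 8+1 = 9 — checks out, so Accepted.

Rejected, Accepted, Accepted, Accepted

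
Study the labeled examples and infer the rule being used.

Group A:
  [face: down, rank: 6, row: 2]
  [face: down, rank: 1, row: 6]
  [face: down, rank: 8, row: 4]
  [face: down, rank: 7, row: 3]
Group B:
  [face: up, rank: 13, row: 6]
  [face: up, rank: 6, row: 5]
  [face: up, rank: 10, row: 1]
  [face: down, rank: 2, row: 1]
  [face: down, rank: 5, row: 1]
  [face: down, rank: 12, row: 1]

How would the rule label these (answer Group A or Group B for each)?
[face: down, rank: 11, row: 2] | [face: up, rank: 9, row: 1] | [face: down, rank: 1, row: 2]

Group A, Group B, Group A

The distinguishing property — face is down AND row ≥ 2 — holds for all the 'Group A' cases and none of the 'Group B' cases.
[face: down, rank: 11, row: 2]: face is down, row = 2 — meets the rule, so Group A. [face: up, rank: 9, row: 1]: face is up, row = 1 — does not fit, so Group B. [face: down, rank: 1, row: 2]: face is down, row = 2 — meets the rule, so Group A.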